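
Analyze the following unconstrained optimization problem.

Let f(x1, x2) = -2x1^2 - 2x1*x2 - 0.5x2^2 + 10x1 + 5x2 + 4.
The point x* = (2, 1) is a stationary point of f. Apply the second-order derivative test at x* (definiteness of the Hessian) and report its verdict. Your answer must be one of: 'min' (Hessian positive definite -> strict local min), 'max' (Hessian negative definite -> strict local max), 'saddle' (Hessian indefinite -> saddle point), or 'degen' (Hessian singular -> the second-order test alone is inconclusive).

Compute the Hessian H = grad^2 f:
  H = [[-4, -2], [-2, -1]]
Verify stationarity: grad f(x*) = H x* + g = (0, 0).
Eigenvalues of H: -5, 0.
H has a zero eigenvalue (singular; negative semidefinite but not definite), so H is neither positive definite, negative definite, nor indefinite. The second-order test alone is inconclusive -> degen.
(Indeed, f is constant along the null direction of H through x*, so x* is not a strict local extremum.)

degen


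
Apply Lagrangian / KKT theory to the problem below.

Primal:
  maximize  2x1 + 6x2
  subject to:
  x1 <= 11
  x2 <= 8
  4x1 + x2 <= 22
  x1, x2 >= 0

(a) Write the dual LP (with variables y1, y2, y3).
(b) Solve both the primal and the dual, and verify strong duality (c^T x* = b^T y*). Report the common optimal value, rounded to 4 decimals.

The standard primal-dual pair for 'max c^T x s.t. A x <= b, x >= 0' is:
  Dual:  min b^T y  s.t.  A^T y >= c,  y >= 0.

So the dual LP is:
  minimize  11y1 + 8y2 + 22y3
  subject to:
    y1 + 4y3 >= 2
    y2 + y3 >= 6
    y1, y2, y3 >= 0

Solving the primal: x* = (3.5, 8).
  primal value c^T x* = 55.
Solving the dual: y* = (0, 5.5, 0.5).
  dual value b^T y* = 55.
Strong duality: c^T x* = b^T y*. Confirmed.

55


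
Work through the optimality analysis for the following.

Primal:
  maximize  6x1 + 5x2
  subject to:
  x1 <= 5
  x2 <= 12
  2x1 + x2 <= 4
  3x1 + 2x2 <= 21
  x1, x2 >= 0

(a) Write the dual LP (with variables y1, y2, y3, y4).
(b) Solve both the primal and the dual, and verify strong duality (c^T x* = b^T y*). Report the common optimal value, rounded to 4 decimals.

The standard primal-dual pair for 'max c^T x s.t. A x <= b, x >= 0' is:
  Dual:  min b^T y  s.t.  A^T y >= c,  y >= 0.

So the dual LP is:
  minimize  5y1 + 12y2 + 4y3 + 21y4
  subject to:
    y1 + 2y3 + 3y4 >= 6
    y2 + y3 + 2y4 >= 5
    y1, y2, y3, y4 >= 0

Solving the primal: x* = (0, 4).
  primal value c^T x* = 20.
Solving the dual: y* = (0, 0, 5, 0).
  dual value b^T y* = 20.
Strong duality: c^T x* = b^T y*. Confirmed.

20


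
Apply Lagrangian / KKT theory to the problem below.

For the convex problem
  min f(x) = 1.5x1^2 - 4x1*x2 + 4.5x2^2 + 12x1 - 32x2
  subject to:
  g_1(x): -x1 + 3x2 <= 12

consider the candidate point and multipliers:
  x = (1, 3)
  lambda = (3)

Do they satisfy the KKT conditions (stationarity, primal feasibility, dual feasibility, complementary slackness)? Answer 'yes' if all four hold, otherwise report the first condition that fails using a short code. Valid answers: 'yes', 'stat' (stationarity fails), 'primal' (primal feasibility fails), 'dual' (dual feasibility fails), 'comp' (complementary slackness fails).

Gradient of f: grad f(x) = Q x + c = (3, -9)
Constraint values g_i(x) = a_i^T x - b_i:
  g_1((1, 3)) = -4
Stationarity residual: grad f(x) + sum_i lambda_i a_i = (0, 0)
  -> stationarity OK
Primal feasibility (all g_i <= 0): OK
Dual feasibility (all lambda_i >= 0): OK
Complementary slackness (lambda_i * g_i(x) = 0 for all i): FAILS

Verdict: the first failing condition is complementary_slackness -> comp.

comp


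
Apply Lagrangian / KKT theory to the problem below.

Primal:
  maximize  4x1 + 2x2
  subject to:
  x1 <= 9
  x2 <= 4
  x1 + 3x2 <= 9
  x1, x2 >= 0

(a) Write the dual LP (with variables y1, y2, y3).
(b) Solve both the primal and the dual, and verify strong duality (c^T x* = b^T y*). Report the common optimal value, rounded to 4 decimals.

The standard primal-dual pair for 'max c^T x s.t. A x <= b, x >= 0' is:
  Dual:  min b^T y  s.t.  A^T y >= c,  y >= 0.

So the dual LP is:
  minimize  9y1 + 4y2 + 9y3
  subject to:
    y1 + y3 >= 4
    y2 + 3y3 >= 2
    y1, y2, y3 >= 0

Solving the primal: x* = (9, 0).
  primal value c^T x* = 36.
Solving the dual: y* = (3.3333, 0, 0.6667).
  dual value b^T y* = 36.
Strong duality: c^T x* = b^T y*. Confirmed.

36


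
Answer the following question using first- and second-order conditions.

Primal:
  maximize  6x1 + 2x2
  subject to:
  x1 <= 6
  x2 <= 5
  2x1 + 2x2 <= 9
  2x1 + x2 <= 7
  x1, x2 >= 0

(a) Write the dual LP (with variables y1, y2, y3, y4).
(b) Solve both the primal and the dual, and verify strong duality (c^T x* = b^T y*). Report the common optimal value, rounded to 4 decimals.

The standard primal-dual pair for 'max c^T x s.t. A x <= b, x >= 0' is:
  Dual:  min b^T y  s.t.  A^T y >= c,  y >= 0.

So the dual LP is:
  minimize  6y1 + 5y2 + 9y3 + 7y4
  subject to:
    y1 + 2y3 + 2y4 >= 6
    y2 + 2y3 + y4 >= 2
    y1, y2, y3, y4 >= 0

Solving the primal: x* = (3.5, 0).
  primal value c^T x* = 21.
Solving the dual: y* = (0, 0, 0, 3).
  dual value b^T y* = 21.
Strong duality: c^T x* = b^T y*. Confirmed.

21


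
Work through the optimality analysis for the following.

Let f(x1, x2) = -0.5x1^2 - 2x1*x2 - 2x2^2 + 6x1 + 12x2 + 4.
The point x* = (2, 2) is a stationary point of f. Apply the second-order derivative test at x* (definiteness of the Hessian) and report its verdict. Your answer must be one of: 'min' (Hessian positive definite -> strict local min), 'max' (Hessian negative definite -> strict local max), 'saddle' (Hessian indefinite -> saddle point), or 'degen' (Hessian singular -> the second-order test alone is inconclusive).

Compute the Hessian H = grad^2 f:
  H = [[-1, -2], [-2, -4]]
Verify stationarity: grad f(x*) = H x* + g = (0, 0).
Eigenvalues of H: -5, 0.
H has a zero eigenvalue (singular; negative semidefinite but not definite), so H is neither positive definite, negative definite, nor indefinite. The second-order test alone is inconclusive -> degen.
(Indeed, f is constant along the null direction of H through x*, so x* is not a strict local extremum.)

degen


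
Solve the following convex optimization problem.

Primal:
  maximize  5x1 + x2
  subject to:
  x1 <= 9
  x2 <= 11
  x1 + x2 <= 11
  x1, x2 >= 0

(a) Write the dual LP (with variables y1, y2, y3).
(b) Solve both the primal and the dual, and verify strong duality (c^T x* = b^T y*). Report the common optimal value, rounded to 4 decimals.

The standard primal-dual pair for 'max c^T x s.t. A x <= b, x >= 0' is:
  Dual:  min b^T y  s.t.  A^T y >= c,  y >= 0.

So the dual LP is:
  minimize  9y1 + 11y2 + 11y3
  subject to:
    y1 + y3 >= 5
    y2 + y3 >= 1
    y1, y2, y3 >= 0

Solving the primal: x* = (9, 2).
  primal value c^T x* = 47.
Solving the dual: y* = (4, 0, 1).
  dual value b^T y* = 47.
Strong duality: c^T x* = b^T y*. Confirmed.

47


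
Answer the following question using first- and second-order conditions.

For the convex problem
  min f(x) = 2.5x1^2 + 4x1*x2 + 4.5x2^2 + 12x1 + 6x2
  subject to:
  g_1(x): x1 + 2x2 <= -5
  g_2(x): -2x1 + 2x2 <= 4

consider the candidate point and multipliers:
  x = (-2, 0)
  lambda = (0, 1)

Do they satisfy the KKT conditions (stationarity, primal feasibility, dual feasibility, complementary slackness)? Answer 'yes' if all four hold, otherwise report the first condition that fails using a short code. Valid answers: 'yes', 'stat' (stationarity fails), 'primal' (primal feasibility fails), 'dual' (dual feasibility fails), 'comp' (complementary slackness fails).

Gradient of f: grad f(x) = Q x + c = (2, -2)
Constraint values g_i(x) = a_i^T x - b_i:
  g_1((-2, 0)) = 3
  g_2((-2, 0)) = 0
Stationarity residual: grad f(x) + sum_i lambda_i a_i = (0, 0)
  -> stationarity OK
Primal feasibility (all g_i <= 0): FAILS
Dual feasibility (all lambda_i >= 0): OK
Complementary slackness (lambda_i * g_i(x) = 0 for all i): OK

Verdict: the first failing condition is primal_feasibility -> primal.

primal


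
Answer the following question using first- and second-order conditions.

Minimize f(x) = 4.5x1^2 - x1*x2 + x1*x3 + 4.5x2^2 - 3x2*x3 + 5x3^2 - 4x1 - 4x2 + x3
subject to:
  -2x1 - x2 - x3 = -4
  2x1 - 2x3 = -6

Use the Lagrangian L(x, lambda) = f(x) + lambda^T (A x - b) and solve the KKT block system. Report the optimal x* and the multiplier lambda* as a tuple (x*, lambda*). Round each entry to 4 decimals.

Form the Lagrangian:
  L(x, lambda) = (1/2) x^T Q x + c^T x + lambda^T (A x - b)
Stationarity (grad_x L = 0): Q x + c + A^T lambda = 0.
Primal feasibility: A x = b.

This gives the KKT block system:
  [ Q   A^T ] [ x     ]   [-c ]
  [ A    0  ] [ lambda ] = [ b ]

Solving the linear system:
  x*      = (-0.3016, 1.9048, 2.6984)
  lambda* = (5.3492, 8.3095)
  f(x*)   = 33.7698

x* = (-0.3016, 1.9048, 2.6984), lambda* = (5.3492, 8.3095)


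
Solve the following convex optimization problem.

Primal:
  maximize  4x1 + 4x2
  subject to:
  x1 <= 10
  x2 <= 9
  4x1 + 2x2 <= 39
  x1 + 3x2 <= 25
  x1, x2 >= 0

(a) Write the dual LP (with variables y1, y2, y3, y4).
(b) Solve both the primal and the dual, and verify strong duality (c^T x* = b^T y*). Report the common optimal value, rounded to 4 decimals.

The standard primal-dual pair for 'max c^T x s.t. A x <= b, x >= 0' is:
  Dual:  min b^T y  s.t.  A^T y >= c,  y >= 0.

So the dual LP is:
  minimize  10y1 + 9y2 + 39y3 + 25y4
  subject to:
    y1 + 4y3 + y4 >= 4
    y2 + 2y3 + 3y4 >= 4
    y1, y2, y3, y4 >= 0

Solving the primal: x* = (6.7, 6.1).
  primal value c^T x* = 51.2.
Solving the dual: y* = (0, 0, 0.8, 0.8).
  dual value b^T y* = 51.2.
Strong duality: c^T x* = b^T y*. Confirmed.

51.2


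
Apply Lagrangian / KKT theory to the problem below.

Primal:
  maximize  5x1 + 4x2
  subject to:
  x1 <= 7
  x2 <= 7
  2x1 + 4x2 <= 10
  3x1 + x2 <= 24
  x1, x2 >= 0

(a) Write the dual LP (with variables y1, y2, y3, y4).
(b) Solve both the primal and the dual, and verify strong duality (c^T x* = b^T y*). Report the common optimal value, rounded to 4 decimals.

The standard primal-dual pair for 'max c^T x s.t. A x <= b, x >= 0' is:
  Dual:  min b^T y  s.t.  A^T y >= c,  y >= 0.

So the dual LP is:
  minimize  7y1 + 7y2 + 10y3 + 24y4
  subject to:
    y1 + 2y3 + 3y4 >= 5
    y2 + 4y3 + y4 >= 4
    y1, y2, y3, y4 >= 0

Solving the primal: x* = (5, 0).
  primal value c^T x* = 25.
Solving the dual: y* = (0, 0, 2.5, 0).
  dual value b^T y* = 25.
Strong duality: c^T x* = b^T y*. Confirmed.

25


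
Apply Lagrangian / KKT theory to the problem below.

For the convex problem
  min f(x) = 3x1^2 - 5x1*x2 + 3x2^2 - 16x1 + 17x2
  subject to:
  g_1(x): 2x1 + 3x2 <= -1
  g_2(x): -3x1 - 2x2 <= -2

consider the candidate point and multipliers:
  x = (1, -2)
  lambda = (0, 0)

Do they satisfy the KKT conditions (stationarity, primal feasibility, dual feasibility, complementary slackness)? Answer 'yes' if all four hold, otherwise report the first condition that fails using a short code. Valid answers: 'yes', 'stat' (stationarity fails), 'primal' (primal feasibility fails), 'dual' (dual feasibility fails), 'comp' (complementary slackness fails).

Gradient of f: grad f(x) = Q x + c = (0, 0)
Constraint values g_i(x) = a_i^T x - b_i:
  g_1((1, -2)) = -3
  g_2((1, -2)) = 3
Stationarity residual: grad f(x) + sum_i lambda_i a_i = (0, 0)
  -> stationarity OK
Primal feasibility (all g_i <= 0): FAILS
Dual feasibility (all lambda_i >= 0): OK
Complementary slackness (lambda_i * g_i(x) = 0 for all i): OK

Verdict: the first failing condition is primal_feasibility -> primal.

primal


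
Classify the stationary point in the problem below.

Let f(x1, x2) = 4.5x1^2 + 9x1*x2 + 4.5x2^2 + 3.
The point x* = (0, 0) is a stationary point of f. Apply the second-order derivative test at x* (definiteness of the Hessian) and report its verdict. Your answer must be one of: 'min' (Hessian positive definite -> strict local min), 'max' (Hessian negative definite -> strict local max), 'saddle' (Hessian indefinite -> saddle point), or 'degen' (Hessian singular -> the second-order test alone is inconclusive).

Compute the Hessian H = grad^2 f:
  H = [[9, 9], [9, 9]]
Verify stationarity: grad f(x*) = H x* + g = (0, 0).
Eigenvalues of H: 0, 18.
H has a zero eigenvalue (singular; positive semidefinite but not definite), so H is neither positive definite, negative definite, nor indefinite. The second-order test alone is inconclusive -> degen.
(Indeed, f is constant along the null direction of H through x*, so x* is not a strict local extremum.)

degen


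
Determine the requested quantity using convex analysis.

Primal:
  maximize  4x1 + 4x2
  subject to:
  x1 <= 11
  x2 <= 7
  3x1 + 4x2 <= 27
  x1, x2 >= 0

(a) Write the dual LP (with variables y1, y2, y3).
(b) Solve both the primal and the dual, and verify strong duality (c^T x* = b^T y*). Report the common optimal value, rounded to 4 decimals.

The standard primal-dual pair for 'max c^T x s.t. A x <= b, x >= 0' is:
  Dual:  min b^T y  s.t.  A^T y >= c,  y >= 0.

So the dual LP is:
  minimize  11y1 + 7y2 + 27y3
  subject to:
    y1 + 3y3 >= 4
    y2 + 4y3 >= 4
    y1, y2, y3 >= 0

Solving the primal: x* = (9, 0).
  primal value c^T x* = 36.
Solving the dual: y* = (0, 0, 1.3333).
  dual value b^T y* = 36.
Strong duality: c^T x* = b^T y*. Confirmed.

36


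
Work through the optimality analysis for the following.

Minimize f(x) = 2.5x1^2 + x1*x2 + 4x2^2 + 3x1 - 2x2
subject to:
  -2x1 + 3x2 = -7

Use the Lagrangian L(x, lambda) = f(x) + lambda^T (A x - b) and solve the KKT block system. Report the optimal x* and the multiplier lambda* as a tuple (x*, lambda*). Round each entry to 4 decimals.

Form the Lagrangian:
  L(x, lambda) = (1/2) x^T Q x + c^T x + lambda^T (A x - b)
Stationarity (grad_x L = 0): Q x + c + A^T lambda = 0.
Primal feasibility: A x = b.

This gives the KKT block system:
  [ Q   A^T ] [ x     ]   [-c ]
  [ A    0  ] [ lambda ] = [ b ]

Solving the linear system:
  x*      = (1.3258, -1.4494)
  lambda* = (4.0899)
  f(x*)   = 17.7528

x* = (1.3258, -1.4494), lambda* = (4.0899)


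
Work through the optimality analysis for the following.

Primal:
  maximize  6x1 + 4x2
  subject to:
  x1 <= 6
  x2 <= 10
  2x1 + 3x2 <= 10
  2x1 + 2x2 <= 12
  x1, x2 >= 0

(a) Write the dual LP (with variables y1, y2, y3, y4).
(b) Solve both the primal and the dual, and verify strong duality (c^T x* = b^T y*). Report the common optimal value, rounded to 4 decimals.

The standard primal-dual pair for 'max c^T x s.t. A x <= b, x >= 0' is:
  Dual:  min b^T y  s.t.  A^T y >= c,  y >= 0.

So the dual LP is:
  minimize  6y1 + 10y2 + 10y3 + 12y4
  subject to:
    y1 + 2y3 + 2y4 >= 6
    y2 + 3y3 + 2y4 >= 4
    y1, y2, y3, y4 >= 0

Solving the primal: x* = (5, 0).
  primal value c^T x* = 30.
Solving the dual: y* = (0, 0, 3, 0).
  dual value b^T y* = 30.
Strong duality: c^T x* = b^T y*. Confirmed.

30


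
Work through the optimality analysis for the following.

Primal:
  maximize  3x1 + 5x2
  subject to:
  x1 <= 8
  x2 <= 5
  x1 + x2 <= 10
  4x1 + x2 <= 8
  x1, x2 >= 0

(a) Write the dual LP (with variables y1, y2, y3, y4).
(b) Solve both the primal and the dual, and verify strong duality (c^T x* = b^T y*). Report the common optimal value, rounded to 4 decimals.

The standard primal-dual pair for 'max c^T x s.t. A x <= b, x >= 0' is:
  Dual:  min b^T y  s.t.  A^T y >= c,  y >= 0.

So the dual LP is:
  minimize  8y1 + 5y2 + 10y3 + 8y4
  subject to:
    y1 + y3 + 4y4 >= 3
    y2 + y3 + y4 >= 5
    y1, y2, y3, y4 >= 0

Solving the primal: x* = (0.75, 5).
  primal value c^T x* = 27.25.
Solving the dual: y* = (0, 4.25, 0, 0.75).
  dual value b^T y* = 27.25.
Strong duality: c^T x* = b^T y*. Confirmed.

27.25


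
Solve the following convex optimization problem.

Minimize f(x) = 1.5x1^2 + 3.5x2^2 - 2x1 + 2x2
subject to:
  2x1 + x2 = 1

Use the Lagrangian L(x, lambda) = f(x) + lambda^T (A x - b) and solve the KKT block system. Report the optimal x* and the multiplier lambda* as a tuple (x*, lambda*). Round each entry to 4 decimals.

Form the Lagrangian:
  L(x, lambda) = (1/2) x^T Q x + c^T x + lambda^T (A x - b)
Stationarity (grad_x L = 0): Q x + c + A^T lambda = 0.
Primal feasibility: A x = b.

This gives the KKT block system:
  [ Q   A^T ] [ x     ]   [-c ]
  [ A    0  ] [ lambda ] = [ b ]

Solving the linear system:
  x*      = (0.6452, -0.2903)
  lambda* = (0.0323)
  f(x*)   = -0.9516

x* = (0.6452, -0.2903), lambda* = (0.0323)


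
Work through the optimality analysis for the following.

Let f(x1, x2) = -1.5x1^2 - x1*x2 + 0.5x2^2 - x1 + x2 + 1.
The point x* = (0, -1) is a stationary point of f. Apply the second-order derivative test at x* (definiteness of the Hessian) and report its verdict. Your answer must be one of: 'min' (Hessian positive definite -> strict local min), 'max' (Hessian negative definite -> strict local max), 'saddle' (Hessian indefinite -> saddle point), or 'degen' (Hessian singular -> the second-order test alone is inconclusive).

Compute the Hessian H = grad^2 f:
  H = [[-3, -1], [-1, 1]]
Verify stationarity: grad f(x*) = H x* + g = (0, 0).
Eigenvalues of H: -3.2361, 1.2361.
Eigenvalues have mixed signs, so H is indefinite -> x* is a saddle point.

saddle


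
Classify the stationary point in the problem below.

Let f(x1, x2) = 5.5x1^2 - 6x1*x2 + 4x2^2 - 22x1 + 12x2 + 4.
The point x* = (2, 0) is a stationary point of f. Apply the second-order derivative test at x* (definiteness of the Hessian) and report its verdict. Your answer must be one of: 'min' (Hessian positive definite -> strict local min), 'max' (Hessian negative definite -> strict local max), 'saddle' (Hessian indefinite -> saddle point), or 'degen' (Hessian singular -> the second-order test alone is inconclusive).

Compute the Hessian H = grad^2 f:
  H = [[11, -6], [-6, 8]]
Verify stationarity: grad f(x*) = H x* + g = (0, 0).
Eigenvalues of H: 3.3153, 15.6847.
Both eigenvalues > 0, so H is positive definite -> x* is a strict local min.

min


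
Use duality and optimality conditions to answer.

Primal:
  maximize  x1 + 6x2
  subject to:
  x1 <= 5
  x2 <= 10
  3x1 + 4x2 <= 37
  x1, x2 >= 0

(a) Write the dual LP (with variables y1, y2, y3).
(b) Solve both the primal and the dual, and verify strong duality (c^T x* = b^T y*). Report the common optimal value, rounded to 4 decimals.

The standard primal-dual pair for 'max c^T x s.t. A x <= b, x >= 0' is:
  Dual:  min b^T y  s.t.  A^T y >= c,  y >= 0.

So the dual LP is:
  minimize  5y1 + 10y2 + 37y3
  subject to:
    y1 + 3y3 >= 1
    y2 + 4y3 >= 6
    y1, y2, y3 >= 0

Solving the primal: x* = (0, 9.25).
  primal value c^T x* = 55.5.
Solving the dual: y* = (0, 0, 1.5).
  dual value b^T y* = 55.5.
Strong duality: c^T x* = b^T y*. Confirmed.

55.5


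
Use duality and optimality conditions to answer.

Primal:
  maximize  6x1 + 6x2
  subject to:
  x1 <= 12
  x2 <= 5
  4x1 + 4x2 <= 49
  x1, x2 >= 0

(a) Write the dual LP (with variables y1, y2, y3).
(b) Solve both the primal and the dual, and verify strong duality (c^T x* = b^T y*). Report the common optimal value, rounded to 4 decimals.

The standard primal-dual pair for 'max c^T x s.t. A x <= b, x >= 0' is:
  Dual:  min b^T y  s.t.  A^T y >= c,  y >= 0.

So the dual LP is:
  minimize  12y1 + 5y2 + 49y3
  subject to:
    y1 + 4y3 >= 6
    y2 + 4y3 >= 6
    y1, y2, y3 >= 0

Solving the primal: x* = (7.25, 5).
  primal value c^T x* = 73.5.
Solving the dual: y* = (0, 0, 1.5).
  dual value b^T y* = 73.5.
Strong duality: c^T x* = b^T y*. Confirmed.

73.5


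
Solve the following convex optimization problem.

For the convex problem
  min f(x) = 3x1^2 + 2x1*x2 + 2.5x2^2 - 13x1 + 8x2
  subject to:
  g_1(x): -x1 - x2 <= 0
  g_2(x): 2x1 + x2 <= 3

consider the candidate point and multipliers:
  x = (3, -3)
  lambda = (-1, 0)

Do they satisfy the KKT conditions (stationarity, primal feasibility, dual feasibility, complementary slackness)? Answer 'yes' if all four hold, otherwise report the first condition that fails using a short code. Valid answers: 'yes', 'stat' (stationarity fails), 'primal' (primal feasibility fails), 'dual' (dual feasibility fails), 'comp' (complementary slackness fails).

Gradient of f: grad f(x) = Q x + c = (-1, -1)
Constraint values g_i(x) = a_i^T x - b_i:
  g_1((3, -3)) = 0
  g_2((3, -3)) = 0
Stationarity residual: grad f(x) + sum_i lambda_i a_i = (0, 0)
  -> stationarity OK
Primal feasibility (all g_i <= 0): OK
Dual feasibility (all lambda_i >= 0): FAILS
Complementary slackness (lambda_i * g_i(x) = 0 for all i): OK

Verdict: the first failing condition is dual_feasibility -> dual.

dual


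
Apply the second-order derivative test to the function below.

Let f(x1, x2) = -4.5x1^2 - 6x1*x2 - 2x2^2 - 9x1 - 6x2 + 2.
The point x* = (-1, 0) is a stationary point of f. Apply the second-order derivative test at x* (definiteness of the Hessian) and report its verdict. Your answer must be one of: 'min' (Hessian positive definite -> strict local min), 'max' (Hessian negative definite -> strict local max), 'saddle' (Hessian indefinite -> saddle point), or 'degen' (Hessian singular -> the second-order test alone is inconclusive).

Compute the Hessian H = grad^2 f:
  H = [[-9, -6], [-6, -4]]
Verify stationarity: grad f(x*) = H x* + g = (0, 0).
Eigenvalues of H: -13, 0.
H has a zero eigenvalue (singular; negative semidefinite but not definite), so H is neither positive definite, negative definite, nor indefinite. The second-order test alone is inconclusive -> degen.
(Indeed, f is constant along the null direction of H through x*, so x* is not a strict local extremum.)

degen


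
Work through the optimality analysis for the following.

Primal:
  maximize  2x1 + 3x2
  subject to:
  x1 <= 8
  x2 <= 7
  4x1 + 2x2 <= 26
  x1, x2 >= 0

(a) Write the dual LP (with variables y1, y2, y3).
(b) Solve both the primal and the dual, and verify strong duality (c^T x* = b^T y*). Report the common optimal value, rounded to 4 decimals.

The standard primal-dual pair for 'max c^T x s.t. A x <= b, x >= 0' is:
  Dual:  min b^T y  s.t.  A^T y >= c,  y >= 0.

So the dual LP is:
  minimize  8y1 + 7y2 + 26y3
  subject to:
    y1 + 4y3 >= 2
    y2 + 2y3 >= 3
    y1, y2, y3 >= 0

Solving the primal: x* = (3, 7).
  primal value c^T x* = 27.
Solving the dual: y* = (0, 2, 0.5).
  dual value b^T y* = 27.
Strong duality: c^T x* = b^T y*. Confirmed.

27


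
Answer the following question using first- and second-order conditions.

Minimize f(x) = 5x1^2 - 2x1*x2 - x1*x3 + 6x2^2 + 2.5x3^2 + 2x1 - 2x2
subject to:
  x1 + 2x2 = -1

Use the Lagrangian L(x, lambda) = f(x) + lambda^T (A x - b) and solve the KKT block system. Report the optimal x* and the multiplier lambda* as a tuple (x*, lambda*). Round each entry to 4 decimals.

Form the Lagrangian:
  L(x, lambda) = (1/2) x^T Q x + c^T x + lambda^T (A x - b)
Stationarity (grad_x L = 0): Q x + c + A^T lambda = 0.
Primal feasibility: A x = b.

This gives the KKT block system:
  [ Q   A^T ] [ x     ]   [-c ]
  [ A    0  ] [ lambda ] = [ b ]

Solving the linear system:
  x*      = (-0.473, -0.2635, -0.0946)
  lambda* = (2.1081)
  f(x*)   = 0.8446

x* = (-0.473, -0.2635, -0.0946), lambda* = (2.1081)


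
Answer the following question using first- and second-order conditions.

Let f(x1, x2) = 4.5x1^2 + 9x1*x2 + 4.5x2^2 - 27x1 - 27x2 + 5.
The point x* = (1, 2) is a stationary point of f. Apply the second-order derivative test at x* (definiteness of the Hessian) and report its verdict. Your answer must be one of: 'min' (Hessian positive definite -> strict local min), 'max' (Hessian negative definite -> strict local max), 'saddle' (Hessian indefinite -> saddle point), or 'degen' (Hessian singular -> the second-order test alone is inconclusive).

Compute the Hessian H = grad^2 f:
  H = [[9, 9], [9, 9]]
Verify stationarity: grad f(x*) = H x* + g = (0, 0).
Eigenvalues of H: 0, 18.
H has a zero eigenvalue (singular; positive semidefinite but not definite), so H is neither positive definite, negative definite, nor indefinite. The second-order test alone is inconclusive -> degen.
(Indeed, f is constant along the null direction of H through x*, so x* is not a strict local extremum.)

degen


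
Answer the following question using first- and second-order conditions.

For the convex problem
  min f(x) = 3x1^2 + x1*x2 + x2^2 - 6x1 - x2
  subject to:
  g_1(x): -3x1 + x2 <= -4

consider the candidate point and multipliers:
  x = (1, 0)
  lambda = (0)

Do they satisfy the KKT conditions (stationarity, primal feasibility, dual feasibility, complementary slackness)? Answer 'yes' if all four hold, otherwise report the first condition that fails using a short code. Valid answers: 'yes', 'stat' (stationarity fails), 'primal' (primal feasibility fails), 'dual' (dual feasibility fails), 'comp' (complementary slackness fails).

Gradient of f: grad f(x) = Q x + c = (0, 0)
Constraint values g_i(x) = a_i^T x - b_i:
  g_1((1, 0)) = 1
Stationarity residual: grad f(x) + sum_i lambda_i a_i = (0, 0)
  -> stationarity OK
Primal feasibility (all g_i <= 0): FAILS
Dual feasibility (all lambda_i >= 0): OK
Complementary slackness (lambda_i * g_i(x) = 0 for all i): OK

Verdict: the first failing condition is primal_feasibility -> primal.

primal


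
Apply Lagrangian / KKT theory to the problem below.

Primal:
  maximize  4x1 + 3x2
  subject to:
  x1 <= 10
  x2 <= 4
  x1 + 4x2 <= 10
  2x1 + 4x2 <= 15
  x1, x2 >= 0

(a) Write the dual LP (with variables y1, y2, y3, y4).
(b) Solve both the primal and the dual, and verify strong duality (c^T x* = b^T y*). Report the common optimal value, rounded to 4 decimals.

The standard primal-dual pair for 'max c^T x s.t. A x <= b, x >= 0' is:
  Dual:  min b^T y  s.t.  A^T y >= c,  y >= 0.

So the dual LP is:
  minimize  10y1 + 4y2 + 10y3 + 15y4
  subject to:
    y1 + y3 + 2y4 >= 4
    y2 + 4y3 + 4y4 >= 3
    y1, y2, y3, y4 >= 0

Solving the primal: x* = (7.5, 0).
  primal value c^T x* = 30.
Solving the dual: y* = (0, 0, 0, 2).
  dual value b^T y* = 30.
Strong duality: c^T x* = b^T y*. Confirmed.

30


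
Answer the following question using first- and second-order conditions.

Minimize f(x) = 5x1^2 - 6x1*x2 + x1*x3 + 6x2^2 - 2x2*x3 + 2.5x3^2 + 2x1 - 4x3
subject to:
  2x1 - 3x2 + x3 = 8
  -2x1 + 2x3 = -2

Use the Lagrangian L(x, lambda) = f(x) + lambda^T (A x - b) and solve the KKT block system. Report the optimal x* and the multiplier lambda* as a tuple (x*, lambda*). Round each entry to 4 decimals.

Form the Lagrangian:
  L(x, lambda) = (1/2) x^T Q x + c^T x + lambda^T (A x - b)
Stationarity (grad_x L = 0): Q x + c + A^T lambda = 0.
Primal feasibility: A x = b.

This gives the KKT block system:
  [ Q   A^T ] [ x     ]   [-c ]
  [ A    0  ] [ lambda ] = [ b ]

Solving the linear system:
  x*      = (1.3846, -1.6154, 0.3846)
  lambda* = (-9.4872, 3.4744)
  f(x*)   = 42.0385

x* = (1.3846, -1.6154, 0.3846), lambda* = (-9.4872, 3.4744)


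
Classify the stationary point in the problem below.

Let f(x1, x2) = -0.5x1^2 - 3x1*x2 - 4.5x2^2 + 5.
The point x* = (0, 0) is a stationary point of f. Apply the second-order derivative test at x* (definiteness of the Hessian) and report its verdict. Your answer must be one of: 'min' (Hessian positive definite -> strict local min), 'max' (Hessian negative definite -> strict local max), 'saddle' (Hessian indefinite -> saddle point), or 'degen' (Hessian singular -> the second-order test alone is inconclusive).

Compute the Hessian H = grad^2 f:
  H = [[-1, -3], [-3, -9]]
Verify stationarity: grad f(x*) = H x* + g = (0, 0).
Eigenvalues of H: -10, 0.
H has a zero eigenvalue (singular; negative semidefinite but not definite), so H is neither positive definite, negative definite, nor indefinite. The second-order test alone is inconclusive -> degen.
(Indeed, f is constant along the null direction of H through x*, so x* is not a strict local extremum.)

degen


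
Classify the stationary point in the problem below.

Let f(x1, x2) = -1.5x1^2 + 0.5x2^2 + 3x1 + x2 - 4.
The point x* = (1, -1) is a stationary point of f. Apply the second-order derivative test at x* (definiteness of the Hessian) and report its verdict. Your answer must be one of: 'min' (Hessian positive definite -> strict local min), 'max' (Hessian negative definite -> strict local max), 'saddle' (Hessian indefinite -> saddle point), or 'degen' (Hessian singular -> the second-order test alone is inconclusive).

Compute the Hessian H = grad^2 f:
  H = [[-3, 0], [0, 1]]
Verify stationarity: grad f(x*) = H x* + g = (0, 0).
Eigenvalues of H: -3, 1.
Eigenvalues have mixed signs, so H is indefinite -> x* is a saddle point.

saddle


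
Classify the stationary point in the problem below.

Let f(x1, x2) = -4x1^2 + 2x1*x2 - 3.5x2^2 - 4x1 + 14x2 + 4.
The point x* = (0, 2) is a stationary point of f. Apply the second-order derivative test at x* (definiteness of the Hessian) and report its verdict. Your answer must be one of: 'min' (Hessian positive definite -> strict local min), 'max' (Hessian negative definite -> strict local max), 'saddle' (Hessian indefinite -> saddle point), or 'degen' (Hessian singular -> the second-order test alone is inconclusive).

Compute the Hessian H = grad^2 f:
  H = [[-8, 2], [2, -7]]
Verify stationarity: grad f(x*) = H x* + g = (0, 0).
Eigenvalues of H: -9.5616, -5.4384.
Both eigenvalues < 0, so H is negative definite -> x* is a strict local max.

max


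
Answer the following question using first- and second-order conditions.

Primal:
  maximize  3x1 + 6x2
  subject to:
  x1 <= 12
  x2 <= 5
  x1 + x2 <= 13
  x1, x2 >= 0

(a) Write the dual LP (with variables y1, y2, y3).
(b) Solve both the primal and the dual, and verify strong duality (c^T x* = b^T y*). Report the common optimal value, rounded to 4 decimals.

The standard primal-dual pair for 'max c^T x s.t. A x <= b, x >= 0' is:
  Dual:  min b^T y  s.t.  A^T y >= c,  y >= 0.

So the dual LP is:
  minimize  12y1 + 5y2 + 13y3
  subject to:
    y1 + y3 >= 3
    y2 + y3 >= 6
    y1, y2, y3 >= 0

Solving the primal: x* = (8, 5).
  primal value c^T x* = 54.
Solving the dual: y* = (0, 3, 3).
  dual value b^T y* = 54.
Strong duality: c^T x* = b^T y*. Confirmed.

54


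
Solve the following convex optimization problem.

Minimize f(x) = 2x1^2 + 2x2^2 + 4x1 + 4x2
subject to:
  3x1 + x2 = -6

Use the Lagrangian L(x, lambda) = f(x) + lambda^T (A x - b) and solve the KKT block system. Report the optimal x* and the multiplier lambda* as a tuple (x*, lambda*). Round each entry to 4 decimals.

Form the Lagrangian:
  L(x, lambda) = (1/2) x^T Q x + c^T x + lambda^T (A x - b)
Stationarity (grad_x L = 0): Q x + c + A^T lambda = 0.
Primal feasibility: A x = b.

This gives the KKT block system:
  [ Q   A^T ] [ x     ]   [-c ]
  [ A    0  ] [ lambda ] = [ b ]

Solving the linear system:
  x*      = (-1.6, -1.2)
  lambda* = (0.8)
  f(x*)   = -3.2

x* = (-1.6, -1.2), lambda* = (0.8)


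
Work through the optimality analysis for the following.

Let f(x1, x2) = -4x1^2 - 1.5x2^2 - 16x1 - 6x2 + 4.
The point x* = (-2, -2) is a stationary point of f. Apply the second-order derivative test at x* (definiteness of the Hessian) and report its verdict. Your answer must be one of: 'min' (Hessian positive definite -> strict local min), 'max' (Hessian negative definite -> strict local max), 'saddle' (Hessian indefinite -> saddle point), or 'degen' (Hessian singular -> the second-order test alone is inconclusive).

Compute the Hessian H = grad^2 f:
  H = [[-8, 0], [0, -3]]
Verify stationarity: grad f(x*) = H x* + g = (0, 0).
Eigenvalues of H: -8, -3.
Both eigenvalues < 0, so H is negative definite -> x* is a strict local max.

max


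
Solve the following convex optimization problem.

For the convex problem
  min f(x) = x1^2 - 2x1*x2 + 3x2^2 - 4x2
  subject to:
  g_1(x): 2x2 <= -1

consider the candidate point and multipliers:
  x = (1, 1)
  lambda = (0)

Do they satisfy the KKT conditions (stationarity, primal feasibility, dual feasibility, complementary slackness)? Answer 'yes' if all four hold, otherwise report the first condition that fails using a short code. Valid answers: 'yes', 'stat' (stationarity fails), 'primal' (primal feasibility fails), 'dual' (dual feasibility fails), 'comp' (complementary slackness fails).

Gradient of f: grad f(x) = Q x + c = (0, 0)
Constraint values g_i(x) = a_i^T x - b_i:
  g_1((1, 1)) = 3
Stationarity residual: grad f(x) + sum_i lambda_i a_i = (0, 0)
  -> stationarity OK
Primal feasibility (all g_i <= 0): FAILS
Dual feasibility (all lambda_i >= 0): OK
Complementary slackness (lambda_i * g_i(x) = 0 for all i): OK

Verdict: the first failing condition is primal_feasibility -> primal.

primal


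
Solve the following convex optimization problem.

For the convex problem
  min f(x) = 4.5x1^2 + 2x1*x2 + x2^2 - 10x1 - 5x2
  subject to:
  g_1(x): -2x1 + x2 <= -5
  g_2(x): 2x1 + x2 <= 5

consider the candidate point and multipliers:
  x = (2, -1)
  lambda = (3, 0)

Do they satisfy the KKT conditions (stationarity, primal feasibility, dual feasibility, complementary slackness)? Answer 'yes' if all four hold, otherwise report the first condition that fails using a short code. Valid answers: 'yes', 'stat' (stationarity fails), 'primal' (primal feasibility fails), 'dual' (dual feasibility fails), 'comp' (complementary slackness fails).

Gradient of f: grad f(x) = Q x + c = (6, -3)
Constraint values g_i(x) = a_i^T x - b_i:
  g_1((2, -1)) = 0
  g_2((2, -1)) = -2
Stationarity residual: grad f(x) + sum_i lambda_i a_i = (0, 0)
  -> stationarity OK
Primal feasibility (all g_i <= 0): OK
Dual feasibility (all lambda_i >= 0): OK
Complementary slackness (lambda_i * g_i(x) = 0 for all i): OK

Verdict: yes, KKT holds.

yes


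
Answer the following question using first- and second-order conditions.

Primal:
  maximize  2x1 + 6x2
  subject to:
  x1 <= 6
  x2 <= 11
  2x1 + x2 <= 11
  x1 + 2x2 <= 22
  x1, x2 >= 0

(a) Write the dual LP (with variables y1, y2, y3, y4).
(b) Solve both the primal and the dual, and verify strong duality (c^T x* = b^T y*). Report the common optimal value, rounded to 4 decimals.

The standard primal-dual pair for 'max c^T x s.t. A x <= b, x >= 0' is:
  Dual:  min b^T y  s.t.  A^T y >= c,  y >= 0.

So the dual LP is:
  minimize  6y1 + 11y2 + 11y3 + 22y4
  subject to:
    y1 + 2y3 + y4 >= 2
    y2 + y3 + 2y4 >= 6
    y1, y2, y3, y4 >= 0

Solving the primal: x* = (0, 11).
  primal value c^T x* = 66.
Solving the dual: y* = (0, 5, 1, 0).
  dual value b^T y* = 66.
Strong duality: c^T x* = b^T y*. Confirmed.

66


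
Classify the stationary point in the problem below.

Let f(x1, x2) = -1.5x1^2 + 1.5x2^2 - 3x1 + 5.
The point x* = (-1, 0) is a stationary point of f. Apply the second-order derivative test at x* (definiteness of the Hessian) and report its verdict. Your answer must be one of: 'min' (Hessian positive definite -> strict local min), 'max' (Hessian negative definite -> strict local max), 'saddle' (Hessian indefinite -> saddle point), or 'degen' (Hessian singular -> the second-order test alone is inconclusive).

Compute the Hessian H = grad^2 f:
  H = [[-3, 0], [0, 3]]
Verify stationarity: grad f(x*) = H x* + g = (0, 0).
Eigenvalues of H: -3, 3.
Eigenvalues have mixed signs, so H is indefinite -> x* is a saddle point.

saddle


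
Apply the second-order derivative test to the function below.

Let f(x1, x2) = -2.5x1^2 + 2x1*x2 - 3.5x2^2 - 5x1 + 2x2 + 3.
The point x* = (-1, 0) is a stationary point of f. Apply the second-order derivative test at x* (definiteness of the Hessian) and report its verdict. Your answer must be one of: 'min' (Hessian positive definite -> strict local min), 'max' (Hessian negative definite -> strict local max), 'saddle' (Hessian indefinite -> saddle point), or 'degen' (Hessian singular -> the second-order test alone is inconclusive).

Compute the Hessian H = grad^2 f:
  H = [[-5, 2], [2, -7]]
Verify stationarity: grad f(x*) = H x* + g = (0, 0).
Eigenvalues of H: -8.2361, -3.7639.
Both eigenvalues < 0, so H is negative definite -> x* is a strict local max.

max


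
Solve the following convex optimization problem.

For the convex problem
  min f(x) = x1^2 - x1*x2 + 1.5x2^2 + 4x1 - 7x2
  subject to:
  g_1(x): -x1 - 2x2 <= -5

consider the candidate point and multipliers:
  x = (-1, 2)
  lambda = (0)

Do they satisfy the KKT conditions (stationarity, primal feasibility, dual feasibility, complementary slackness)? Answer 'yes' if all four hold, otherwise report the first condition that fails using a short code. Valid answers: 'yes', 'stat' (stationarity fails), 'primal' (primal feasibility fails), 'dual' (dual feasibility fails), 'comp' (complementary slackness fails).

Gradient of f: grad f(x) = Q x + c = (0, 0)
Constraint values g_i(x) = a_i^T x - b_i:
  g_1((-1, 2)) = 2
Stationarity residual: grad f(x) + sum_i lambda_i a_i = (0, 0)
  -> stationarity OK
Primal feasibility (all g_i <= 0): FAILS
Dual feasibility (all lambda_i >= 0): OK
Complementary slackness (lambda_i * g_i(x) = 0 for all i): OK

Verdict: the first failing condition is primal_feasibility -> primal.

primal


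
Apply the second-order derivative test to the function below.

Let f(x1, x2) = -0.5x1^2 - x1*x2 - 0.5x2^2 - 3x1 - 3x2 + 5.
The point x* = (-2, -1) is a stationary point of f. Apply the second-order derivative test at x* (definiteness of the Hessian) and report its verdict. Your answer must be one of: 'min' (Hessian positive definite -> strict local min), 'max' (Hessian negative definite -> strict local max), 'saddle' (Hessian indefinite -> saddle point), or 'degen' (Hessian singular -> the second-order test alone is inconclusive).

Compute the Hessian H = grad^2 f:
  H = [[-1, -1], [-1, -1]]
Verify stationarity: grad f(x*) = H x* + g = (0, 0).
Eigenvalues of H: -2, 0.
H has a zero eigenvalue (singular; negative semidefinite but not definite), so H is neither positive definite, negative definite, nor indefinite. The second-order test alone is inconclusive -> degen.
(Indeed, f is constant along the null direction of H through x*, so x* is not a strict local extremum.)

degen


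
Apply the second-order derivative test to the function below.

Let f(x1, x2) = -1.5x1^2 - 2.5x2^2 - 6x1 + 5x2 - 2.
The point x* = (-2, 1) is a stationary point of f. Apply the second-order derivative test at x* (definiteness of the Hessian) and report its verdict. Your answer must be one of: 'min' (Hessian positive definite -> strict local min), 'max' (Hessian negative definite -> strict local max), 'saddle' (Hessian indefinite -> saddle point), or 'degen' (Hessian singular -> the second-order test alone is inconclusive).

Compute the Hessian H = grad^2 f:
  H = [[-3, 0], [0, -5]]
Verify stationarity: grad f(x*) = H x* + g = (0, 0).
Eigenvalues of H: -5, -3.
Both eigenvalues < 0, so H is negative definite -> x* is a strict local max.

max


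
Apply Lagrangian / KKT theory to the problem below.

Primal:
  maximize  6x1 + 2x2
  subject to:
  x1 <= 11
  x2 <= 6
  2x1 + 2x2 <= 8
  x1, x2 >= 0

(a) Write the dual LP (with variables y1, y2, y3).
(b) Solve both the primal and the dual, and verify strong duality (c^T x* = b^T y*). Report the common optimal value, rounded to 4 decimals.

The standard primal-dual pair for 'max c^T x s.t. A x <= b, x >= 0' is:
  Dual:  min b^T y  s.t.  A^T y >= c,  y >= 0.

So the dual LP is:
  minimize  11y1 + 6y2 + 8y3
  subject to:
    y1 + 2y3 >= 6
    y2 + 2y3 >= 2
    y1, y2, y3 >= 0

Solving the primal: x* = (4, 0).
  primal value c^T x* = 24.
Solving the dual: y* = (0, 0, 3).
  dual value b^T y* = 24.
Strong duality: c^T x* = b^T y*. Confirmed.

24


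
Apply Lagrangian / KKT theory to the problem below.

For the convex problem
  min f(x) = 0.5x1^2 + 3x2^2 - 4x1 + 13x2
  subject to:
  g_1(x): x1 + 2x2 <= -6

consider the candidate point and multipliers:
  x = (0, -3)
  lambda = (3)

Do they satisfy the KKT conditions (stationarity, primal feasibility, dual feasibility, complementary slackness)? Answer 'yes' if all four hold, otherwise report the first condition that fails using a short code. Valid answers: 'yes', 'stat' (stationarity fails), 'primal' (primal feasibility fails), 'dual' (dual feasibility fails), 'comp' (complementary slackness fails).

Gradient of f: grad f(x) = Q x + c = (-4, -5)
Constraint values g_i(x) = a_i^T x - b_i:
  g_1((0, -3)) = 0
Stationarity residual: grad f(x) + sum_i lambda_i a_i = (-1, 1)
  -> stationarity FAILS
Primal feasibility (all g_i <= 0): OK
Dual feasibility (all lambda_i >= 0): OK
Complementary slackness (lambda_i * g_i(x) = 0 for all i): OK

Verdict: the first failing condition is stationarity -> stat.

stat
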